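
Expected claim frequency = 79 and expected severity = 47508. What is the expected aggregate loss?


E[S] = E[N] * E[X]
= 79 * 47508
= 3.7531e+06


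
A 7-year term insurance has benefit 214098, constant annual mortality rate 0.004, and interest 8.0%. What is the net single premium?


NSP = benefit * sum_{k=0}^{n-1} k_p_x * q * v^(k+1)
With constant q=0.004, v=0.925926
Sum = 0.020603
NSP = 214098 * 0.020603
= 4410.9549


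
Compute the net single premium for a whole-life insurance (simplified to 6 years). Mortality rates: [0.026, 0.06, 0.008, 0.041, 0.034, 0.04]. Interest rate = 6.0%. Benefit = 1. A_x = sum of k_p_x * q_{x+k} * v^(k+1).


v = 0.943396
Year 0: k_p_x=1.0, q=0.026, term=0.024528
Year 1: k_p_x=0.974, q=0.06, term=0.052011
Year 2: k_p_x=0.91556, q=0.008, term=0.00615
Year 3: k_p_x=0.908236, q=0.041, term=0.029496
Year 4: k_p_x=0.870998, q=0.034, term=0.022129
Year 5: k_p_x=0.841384, q=0.04, term=0.023726
A_x = 0.158


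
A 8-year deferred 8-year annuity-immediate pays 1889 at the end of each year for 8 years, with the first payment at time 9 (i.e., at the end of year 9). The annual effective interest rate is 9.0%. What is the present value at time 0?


PV at time 8 of the 8-year annuity-immediate:
a_n = 1889 * (1-(1+0.09)^(-8))/0.09 = 10455.2733
Discount back 8 years to time 0:
PV = 10455.2733 * (1+0.09)^(-8)
= 10455.2733 * 0.501866
= 5247.1491


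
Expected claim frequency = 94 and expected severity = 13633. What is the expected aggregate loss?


E[S] = E[N] * E[X]
= 94 * 13633
= 1.2815e+06


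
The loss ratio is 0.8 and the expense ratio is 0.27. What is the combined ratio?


Combined ratio = loss ratio + expense ratio
= 0.8 + 0.27
= 1.07


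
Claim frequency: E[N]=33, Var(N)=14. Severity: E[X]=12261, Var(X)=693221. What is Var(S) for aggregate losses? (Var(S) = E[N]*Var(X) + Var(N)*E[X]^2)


Var(S) = E[N]*Var(X) + Var(N)*E[X]^2
= 33*693221 + 14*12261^2
= 22876293 + 2104649694
= 2.1275e+09


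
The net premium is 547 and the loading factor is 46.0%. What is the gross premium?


Gross = net * (1 + loading)
= 547 * (1 + 0.46)
= 547 * 1.46
= 798.62


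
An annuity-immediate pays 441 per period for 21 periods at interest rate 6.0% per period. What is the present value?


PV = PMT * (1 - (1+i)^(-n)) / i
= 441 * (1 - (1+0.06)^(-21)) / 0.06
= 441 * (1 - 0.294155) / 0.06
= 441 * 11.764077
= 5187.9578


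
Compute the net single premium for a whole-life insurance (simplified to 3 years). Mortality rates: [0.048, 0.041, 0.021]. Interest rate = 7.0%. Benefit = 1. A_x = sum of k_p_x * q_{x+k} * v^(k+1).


v = 0.934579
Year 0: k_p_x=1.0, q=0.048, term=0.04486
Year 1: k_p_x=0.952, q=0.041, term=0.034092
Year 2: k_p_x=0.912968, q=0.021, term=0.01565
A_x = 0.0946


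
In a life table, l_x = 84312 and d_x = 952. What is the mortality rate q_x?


q_x = d_x / l_x
= 952 / 84312
= 0.0113


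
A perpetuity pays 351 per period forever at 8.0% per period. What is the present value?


PV = PMT / i
= 351 / 0.08
= 4387.5


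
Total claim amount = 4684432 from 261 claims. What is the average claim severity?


severity = total / number
= 4684432 / 261
= 17948.0153


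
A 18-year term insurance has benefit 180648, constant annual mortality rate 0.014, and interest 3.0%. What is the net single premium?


NSP = benefit * sum_{k=0}^{n-1} k_p_x * q * v^(k+1)
With constant q=0.014, v=0.970874
Sum = 0.173175
NSP = 180648 * 0.173175
= 31283.6354


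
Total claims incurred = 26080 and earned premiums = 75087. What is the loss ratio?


Loss ratio = claims / premiums
= 26080 / 75087
= 0.3473


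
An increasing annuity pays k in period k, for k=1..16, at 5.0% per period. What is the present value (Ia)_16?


(Ia)_n = sum_{k=1}^{n} k * v^k, v = 1/(1+i)
v = 0.952381
Sum computed term by term:
(Ia)_16 = 80.9975


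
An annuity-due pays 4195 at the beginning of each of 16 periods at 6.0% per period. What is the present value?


PV_due = PMT * (1-(1+i)^(-n))/i * (1+i)
PV_immediate = 42394.2307
PV_due = 42394.2307 * 1.06
= 44937.8845


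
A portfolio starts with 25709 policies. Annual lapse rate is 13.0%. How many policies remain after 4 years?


remaining = initial * (1 - lapse)^years
= 25709 * (1 - 0.13)^4
= 25709 * 0.572898
= 14728.6247


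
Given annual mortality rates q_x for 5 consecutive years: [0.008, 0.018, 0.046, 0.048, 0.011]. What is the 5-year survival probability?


p_k = 1 - q_k for each year
Survival = product of (1 - q_k)
= 0.992 * 0.982 * 0.954 * 0.952 * 0.989
= 0.875


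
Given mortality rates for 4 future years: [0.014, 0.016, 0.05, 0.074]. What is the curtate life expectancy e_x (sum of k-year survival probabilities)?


e_x = sum_{k=1}^{n} k_p_x
k_p_x values:
  1_p_x = 0.986
  2_p_x = 0.970224
  3_p_x = 0.921713
  4_p_x = 0.853506
e_x = 3.7314


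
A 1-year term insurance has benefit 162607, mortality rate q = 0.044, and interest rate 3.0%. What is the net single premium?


NSP = benefit * q * v
v = 1/(1+i) = 0.970874
NSP = 162607 * 0.044 * 0.970874
= 6946.3184


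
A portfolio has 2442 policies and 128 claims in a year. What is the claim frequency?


frequency = claims / policies
= 128 / 2442
= 0.0524


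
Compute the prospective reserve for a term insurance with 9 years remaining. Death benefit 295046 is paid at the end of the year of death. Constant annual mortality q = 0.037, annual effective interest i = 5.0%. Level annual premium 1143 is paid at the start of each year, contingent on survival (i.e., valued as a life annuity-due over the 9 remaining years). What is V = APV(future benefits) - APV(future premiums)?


v = 1/(1+i) = 0.952381
APV(future benefits) per unit = sum_{k=0}^{8} k_p_x * q * v^(k+1) = 0.230026
APV(future benefits) = 295046 * 0.230026 = 67868.3756
Life annuity-due factor ä_{x:9} = sum_{k=0}^{8} k_p_x * v^k = 6.527777
APV(future premiums) = 1143 * 6.527777 = 7461.2489
V = 67868.3756 - 7461.2489
= 60407.1267


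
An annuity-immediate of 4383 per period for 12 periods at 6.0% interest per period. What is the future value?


FV = PMT * ((1+i)^n - 1) / i
= 4383 * ((1.06)^12 - 1) / 0.06
= 4383 * (2.012196 - 1) / 0.06
= 73940.9523


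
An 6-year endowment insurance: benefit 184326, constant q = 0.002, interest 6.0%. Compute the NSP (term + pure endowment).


Term component = 1804.3541
Pure endowment = 6_p_x * v^6 * benefit = 0.98806 * 0.704961 * 184326 = 128391.0217
NSP = 130195.3758


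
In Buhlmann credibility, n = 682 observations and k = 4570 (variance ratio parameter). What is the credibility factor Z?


Z = n / (n + k)
= 682 / (682 + 4570)
= 682 / 5252
= 0.1299


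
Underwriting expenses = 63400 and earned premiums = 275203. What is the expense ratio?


Expense ratio = expenses / premiums
= 63400 / 275203
= 0.2304


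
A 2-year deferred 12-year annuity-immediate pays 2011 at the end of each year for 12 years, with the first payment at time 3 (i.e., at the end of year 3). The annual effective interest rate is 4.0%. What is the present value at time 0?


PV at time 2 of the 12-year annuity-immediate:
a_n = 2011 * (1-(1+0.04)^(-12))/0.04 = 18873.3833
Discount back 2 years to time 0:
PV = 18873.3833 * (1+0.04)^(-2)
= 18873.3833 * 0.924556
= 17449.5038


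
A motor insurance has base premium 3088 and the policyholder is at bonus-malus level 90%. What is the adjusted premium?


adjusted = base * BM_level / 100
= 3088 * 90 / 100
= 3088 * 0.9
= 2779.2


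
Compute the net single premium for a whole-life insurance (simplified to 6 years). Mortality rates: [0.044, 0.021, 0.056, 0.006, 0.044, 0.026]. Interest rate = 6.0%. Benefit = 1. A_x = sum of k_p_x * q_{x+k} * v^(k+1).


v = 0.943396
Year 0: k_p_x=1.0, q=0.044, term=0.041509
Year 1: k_p_x=0.956, q=0.021, term=0.017868
Year 2: k_p_x=0.935924, q=0.056, term=0.044006
Year 3: k_p_x=0.883512, q=0.006, term=0.004199
Year 4: k_p_x=0.878211, q=0.044, term=0.028875
Year 5: k_p_x=0.83957, q=0.026, term=0.015388
A_x = 0.1518


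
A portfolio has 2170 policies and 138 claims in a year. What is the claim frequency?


frequency = claims / policies
= 138 / 2170
= 0.0636


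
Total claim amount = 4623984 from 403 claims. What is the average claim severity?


severity = total / number
= 4623984 / 403
= 11473.9057


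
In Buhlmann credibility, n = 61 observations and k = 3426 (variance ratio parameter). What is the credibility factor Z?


Z = n / (n + k)
= 61 / (61 + 3426)
= 61 / 3487
= 0.0175


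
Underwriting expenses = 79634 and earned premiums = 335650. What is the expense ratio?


Expense ratio = expenses / premiums
= 79634 / 335650
= 0.2373


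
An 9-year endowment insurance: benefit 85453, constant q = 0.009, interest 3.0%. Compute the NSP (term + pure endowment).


Term component = 5787.2937
Pure endowment = 9_p_x * v^9 * benefit = 0.921856 * 0.766417 * 85453 = 60374.7273
NSP = 66162.021


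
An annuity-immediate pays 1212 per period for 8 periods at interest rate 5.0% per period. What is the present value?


PV = PMT * (1 - (1+i)^(-n)) / i
= 1212 * (1 - (1+0.05)^(-8)) / 0.05
= 1212 * (1 - 0.676839) / 0.05
= 1212 * 6.463213
= 7833.4139


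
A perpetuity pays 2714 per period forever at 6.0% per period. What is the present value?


PV = PMT / i
= 2714 / 0.06
= 45233.3333


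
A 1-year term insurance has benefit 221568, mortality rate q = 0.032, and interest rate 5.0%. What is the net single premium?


NSP = benefit * q * v
v = 1/(1+i) = 0.952381
NSP = 221568 * 0.032 * 0.952381
= 6752.5486


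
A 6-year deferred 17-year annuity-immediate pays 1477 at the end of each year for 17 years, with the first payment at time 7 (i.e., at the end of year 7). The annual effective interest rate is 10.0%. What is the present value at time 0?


PV at time 6 of the 17-year annuity-immediate:
a_n = 1477 * (1-(1+0.1)^(-17))/0.1 = 11847.8342
Discount back 6 years to time 0:
PV = 11847.8342 * (1+0.1)^(-6)
= 11847.8342 * 0.564474
= 6687.7936


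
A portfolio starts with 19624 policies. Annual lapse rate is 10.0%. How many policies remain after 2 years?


remaining = initial * (1 - lapse)^years
= 19624 * (1 - 0.1)^2
= 19624 * 0.81
= 15895.44


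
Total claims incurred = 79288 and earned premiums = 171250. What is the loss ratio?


Loss ratio = claims / premiums
= 79288 / 171250
= 0.463


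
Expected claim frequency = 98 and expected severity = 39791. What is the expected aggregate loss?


E[S] = E[N] * E[X]
= 98 * 39791
= 3.8995e+06


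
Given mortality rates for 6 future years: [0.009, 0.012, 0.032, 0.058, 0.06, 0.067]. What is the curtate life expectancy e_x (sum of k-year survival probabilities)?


e_x = sum_{k=1}^{n} k_p_x
k_p_x values:
  1_p_x = 0.991
  2_p_x = 0.979108
  3_p_x = 0.947777
  4_p_x = 0.892806
  5_p_x = 0.839237
  6_p_x = 0.783008
e_x = 5.4329


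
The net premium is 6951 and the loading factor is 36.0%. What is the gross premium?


Gross = net * (1 + loading)
= 6951 * (1 + 0.36)
= 6951 * 1.36
= 9453.36


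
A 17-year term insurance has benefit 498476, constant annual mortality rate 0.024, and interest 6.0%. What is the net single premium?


NSP = benefit * sum_{k=0}^{n-1} k_p_x * q * v^(k+1)
With constant q=0.024, v=0.943396
Sum = 0.215507
NSP = 498476 * 0.215507
= 107425.312


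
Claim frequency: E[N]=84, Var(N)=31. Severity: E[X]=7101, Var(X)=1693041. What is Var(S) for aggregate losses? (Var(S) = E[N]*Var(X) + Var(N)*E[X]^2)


Var(S) = E[N]*Var(X) + Var(N)*E[X]^2
= 84*1693041 + 31*7101^2
= 142215444 + 1563150231
= 1.7054e+09


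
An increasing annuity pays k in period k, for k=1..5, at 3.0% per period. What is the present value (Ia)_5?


(Ia)_n = sum_{k=1}^{n} k * v^k, v = 1/(1+i)
v = 0.970874
Sum computed term by term:
(Ia)_5 = 13.4685


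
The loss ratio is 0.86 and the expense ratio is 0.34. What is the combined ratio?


Combined ratio = loss ratio + expense ratio
= 0.86 + 0.34
= 1.2


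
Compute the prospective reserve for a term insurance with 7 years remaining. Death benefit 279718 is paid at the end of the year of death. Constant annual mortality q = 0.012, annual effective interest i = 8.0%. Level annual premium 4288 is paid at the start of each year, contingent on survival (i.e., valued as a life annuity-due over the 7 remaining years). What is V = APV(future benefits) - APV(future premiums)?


v = 1/(1+i) = 0.925926
APV(future benefits) per unit = sum_{k=0}^{6} k_p_x * q * v^(k+1) = 0.060495
APV(future benefits) = 279718 * 0.060495 = 16921.4744
Life annuity-due factor ä_{x:7} = sum_{k=0}^{6} k_p_x * v^k = 5.444529
APV(future premiums) = 4288 * 5.444529 = 23346.1394
V = 16921.4744 - 23346.1394
= -6424.6649


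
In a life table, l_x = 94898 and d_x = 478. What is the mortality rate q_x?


q_x = d_x / l_x
= 478 / 94898
= 0.005


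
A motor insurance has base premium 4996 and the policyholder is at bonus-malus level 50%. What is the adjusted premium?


adjusted = base * BM_level / 100
= 4996 * 50 / 100
= 4996 * 0.5
= 2498.0


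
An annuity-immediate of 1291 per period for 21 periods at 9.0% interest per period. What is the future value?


FV = PMT * ((1+i)^n - 1) / i
= 1291 * ((1.09)^21 - 1) / 0.09
= 1291 * (6.108808 - 1) / 0.09
= 73283.0088


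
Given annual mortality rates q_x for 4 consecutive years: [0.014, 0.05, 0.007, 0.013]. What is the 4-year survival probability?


p_k = 1 - q_k for each year
Survival = product of (1 - q_k)
= 0.986 * 0.95 * 0.993 * 0.987
= 0.9181


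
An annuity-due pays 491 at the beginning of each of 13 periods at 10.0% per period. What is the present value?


PV_due = PMT * (1-(1+i)^(-n))/i * (1+i)
PV_immediate = 3487.7479
PV_due = 3487.7479 * 1.1
= 3836.5227


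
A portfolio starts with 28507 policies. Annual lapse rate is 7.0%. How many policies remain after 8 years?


remaining = initial * (1 - lapse)^years
= 28507 * (1 - 0.07)^8
= 28507 * 0.559582
= 15951.9986


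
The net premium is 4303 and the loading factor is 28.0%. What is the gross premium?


Gross = net * (1 + loading)
= 4303 * (1 + 0.28)
= 4303 * 1.28
= 5507.84


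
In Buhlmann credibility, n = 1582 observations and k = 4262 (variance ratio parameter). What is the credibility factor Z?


Z = n / (n + k)
= 1582 / (1582 + 4262)
= 1582 / 5844
= 0.2707


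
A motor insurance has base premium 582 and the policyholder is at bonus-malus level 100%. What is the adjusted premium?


adjusted = base * BM_level / 100
= 582 * 100 / 100
= 582 * 1.0
= 582.0


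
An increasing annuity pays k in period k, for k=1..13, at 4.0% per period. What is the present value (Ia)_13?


(Ia)_n = sum_{k=1}^{n} k * v^k, v = 1/(1+i)
v = 0.961538
Sum computed term by term:
(Ia)_13 = 64.4403


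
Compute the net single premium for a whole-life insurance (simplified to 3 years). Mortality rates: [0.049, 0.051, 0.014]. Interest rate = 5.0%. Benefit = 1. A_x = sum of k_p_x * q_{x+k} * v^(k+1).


v = 0.952381
Year 0: k_p_x=1.0, q=0.049, term=0.046667
Year 1: k_p_x=0.951, q=0.051, term=0.043992
Year 2: k_p_x=0.902499, q=0.014, term=0.010915
A_x = 0.1016


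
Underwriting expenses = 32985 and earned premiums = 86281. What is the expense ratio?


Expense ratio = expenses / premiums
= 32985 / 86281
= 0.3823


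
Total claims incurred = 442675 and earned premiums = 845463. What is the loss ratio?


Loss ratio = claims / premiums
= 442675 / 845463
= 0.5236


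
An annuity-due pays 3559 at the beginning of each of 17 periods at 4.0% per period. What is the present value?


PV_due = PMT * (1-(1+i)^(-n))/i * (1+i)
PV_immediate = 43297.6155
PV_due = 43297.6155 * 1.04
= 45029.5201


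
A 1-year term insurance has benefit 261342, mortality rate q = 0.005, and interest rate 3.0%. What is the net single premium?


NSP = benefit * q * v
v = 1/(1+i) = 0.970874
NSP = 261342 * 0.005 * 0.970874
= 1268.6505


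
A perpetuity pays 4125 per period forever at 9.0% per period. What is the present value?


PV = PMT / i
= 4125 / 0.09
= 45833.3333


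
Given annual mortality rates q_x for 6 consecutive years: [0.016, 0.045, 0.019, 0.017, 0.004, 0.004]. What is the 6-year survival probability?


p_k = 1 - q_k for each year
Survival = product of (1 - q_k)
= 0.984 * 0.955 * 0.981 * 0.983 * 0.996 * 0.996
= 0.899


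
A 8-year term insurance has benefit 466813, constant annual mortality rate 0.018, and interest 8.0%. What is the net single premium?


NSP = benefit * sum_{k=0}^{n-1} k_p_x * q * v^(k+1)
With constant q=0.018, v=0.925926
Sum = 0.097861
NSP = 466813 * 0.097861
= 45682.9818


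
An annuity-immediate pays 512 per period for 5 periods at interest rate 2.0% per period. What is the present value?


PV = PMT * (1 - (1+i)^(-n)) / i
= 512 * (1 - (1+0.02)^(-5)) / 0.02
= 512 * (1 - 0.905731) / 0.02
= 512 * 4.71346
= 2413.2913


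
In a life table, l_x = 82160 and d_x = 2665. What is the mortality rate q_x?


q_x = d_x / l_x
= 2665 / 82160
= 0.0324


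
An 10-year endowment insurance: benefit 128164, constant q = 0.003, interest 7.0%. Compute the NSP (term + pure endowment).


Term component = 2668.7797
Pure endowment = 10_p_x * v^10 * benefit = 0.970402 * 0.508349 * 128164 = 63223.6929
NSP = 65892.4727


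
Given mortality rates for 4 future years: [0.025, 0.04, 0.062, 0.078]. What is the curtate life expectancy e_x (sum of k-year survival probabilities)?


e_x = sum_{k=1}^{n} k_p_x
k_p_x values:
  1_p_x = 0.975
  2_p_x = 0.936
  3_p_x = 0.877968
  4_p_x = 0.809486
e_x = 3.5985


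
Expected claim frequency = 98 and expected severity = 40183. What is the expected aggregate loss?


E[S] = E[N] * E[X]
= 98 * 40183
= 3.9379e+06


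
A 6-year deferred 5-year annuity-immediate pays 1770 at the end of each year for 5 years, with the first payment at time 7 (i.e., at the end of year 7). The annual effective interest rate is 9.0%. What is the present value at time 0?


PV at time 6 of the 5-year annuity-immediate:
a_n = 1770 * (1-(1+0.09)^(-5))/0.09 = 6884.6827
Discount back 6 years to time 0:
PV = 6884.6827 * (1+0.09)^(-6)
= 6884.6827 * 0.596267
= 4105.1114


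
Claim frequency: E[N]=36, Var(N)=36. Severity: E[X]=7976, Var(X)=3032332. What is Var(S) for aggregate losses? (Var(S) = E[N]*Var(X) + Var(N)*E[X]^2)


Var(S) = E[N]*Var(X) + Var(N)*E[X]^2
= 36*3032332 + 36*7976^2
= 109163952 + 2290196736
= 2.3994e+09


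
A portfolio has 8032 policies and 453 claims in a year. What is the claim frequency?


frequency = claims / policies
= 453 / 8032
= 0.0564


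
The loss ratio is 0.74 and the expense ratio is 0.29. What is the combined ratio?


Combined ratio = loss ratio + expense ratio
= 0.74 + 0.29
= 1.03


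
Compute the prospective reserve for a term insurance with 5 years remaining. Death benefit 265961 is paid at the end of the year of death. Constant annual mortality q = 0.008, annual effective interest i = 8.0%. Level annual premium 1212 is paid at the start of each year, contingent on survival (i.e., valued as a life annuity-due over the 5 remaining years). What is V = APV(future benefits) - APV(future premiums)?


v = 1/(1+i) = 0.925926
APV(future benefits) per unit = sum_{k=0}^{4} k_p_x * q * v^(k+1) = 0.031473
APV(future benefits) = 265961 * 0.031473 = 8370.7121
Life annuity-due factor ä_{x:5} = sum_{k=0}^{4} k_p_x * v^k = 4.248917
APV(future premiums) = 1212 * 4.248917 = 5149.6871
V = 8370.7121 - 5149.6871
= 3221.0251


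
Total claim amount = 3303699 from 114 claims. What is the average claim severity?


severity = total / number
= 3303699 / 114
= 28979.8158


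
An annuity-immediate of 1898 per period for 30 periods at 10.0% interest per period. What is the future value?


FV = PMT * ((1+i)^n - 1) / i
= 1898 * ((1.1)^30 - 1) / 0.1
= 1898 * (17.449402 - 1) / 0.1
= 312209.6551


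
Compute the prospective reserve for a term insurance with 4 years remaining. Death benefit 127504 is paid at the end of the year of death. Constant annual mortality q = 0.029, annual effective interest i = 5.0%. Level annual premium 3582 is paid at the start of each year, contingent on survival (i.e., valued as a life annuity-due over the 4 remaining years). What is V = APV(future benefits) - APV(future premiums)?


v = 1/(1+i) = 0.952381
APV(future benefits) per unit = sum_{k=0}^{3} k_p_x * q * v^(k+1) = 0.098622
APV(future benefits) = 127504 * 0.098622 = 12574.6715
Life annuity-due factor ä_{x:4} = sum_{k=0}^{3} k_p_x * v^k = 3.570789
APV(future premiums) = 3582 * 3.570789 = 12790.5648
V = 12574.6715 - 12790.5648
= -215.8933


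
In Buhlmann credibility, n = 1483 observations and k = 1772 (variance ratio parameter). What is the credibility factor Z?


Z = n / (n + k)
= 1483 / (1483 + 1772)
= 1483 / 3255
= 0.4556


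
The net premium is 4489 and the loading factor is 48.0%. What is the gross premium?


Gross = net * (1 + loading)
= 4489 * (1 + 0.48)
= 4489 * 1.48
= 6643.72


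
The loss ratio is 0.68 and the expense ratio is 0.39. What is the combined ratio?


Combined ratio = loss ratio + expense ratio
= 0.68 + 0.39
= 1.07


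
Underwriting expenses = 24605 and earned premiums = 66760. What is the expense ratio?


Expense ratio = expenses / premiums
= 24605 / 66760
= 0.3686


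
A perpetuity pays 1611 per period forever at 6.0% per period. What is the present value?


PV = PMT / i
= 1611 / 0.06
= 26850.0


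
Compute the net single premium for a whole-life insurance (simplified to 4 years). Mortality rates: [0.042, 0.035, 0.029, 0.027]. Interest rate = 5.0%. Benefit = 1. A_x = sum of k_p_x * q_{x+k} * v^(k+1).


v = 0.952381
Year 0: k_p_x=1.0, q=0.042, term=0.04
Year 1: k_p_x=0.958, q=0.035, term=0.030413
Year 2: k_p_x=0.92447, q=0.029, term=0.023159
Year 3: k_p_x=0.89766, q=0.027, term=0.01994
A_x = 0.1135


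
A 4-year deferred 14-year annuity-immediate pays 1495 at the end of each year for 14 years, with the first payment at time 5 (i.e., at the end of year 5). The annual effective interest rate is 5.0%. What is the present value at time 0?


PV at time 4 of the 14-year annuity-immediate:
a_n = 1495 * (1-(1+0.05)^(-14))/0.05 = 14798.4682
Discount back 4 years to time 0:
PV = 14798.4682 * (1+0.05)^(-4)
= 14798.4682 * 0.822702
= 12174.7364


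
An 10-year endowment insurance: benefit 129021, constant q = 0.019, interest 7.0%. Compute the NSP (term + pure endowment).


Term component = 15985.9792
Pure endowment = 10_p_x * v^10 * benefit = 0.825449 * 0.508349 * 129021 = 54139.308
NSP = 70125.2872


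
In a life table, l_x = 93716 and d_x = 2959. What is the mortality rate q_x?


q_x = d_x / l_x
= 2959 / 93716
= 0.0316


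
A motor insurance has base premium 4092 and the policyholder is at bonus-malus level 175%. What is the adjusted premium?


adjusted = base * BM_level / 100
= 4092 * 175 / 100
= 4092 * 1.75
= 7161.0


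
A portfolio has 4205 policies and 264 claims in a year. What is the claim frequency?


frequency = claims / policies
= 264 / 4205
= 0.0628


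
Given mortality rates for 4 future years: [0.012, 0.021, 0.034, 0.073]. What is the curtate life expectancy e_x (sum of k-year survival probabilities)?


e_x = sum_{k=1}^{n} k_p_x
k_p_x values:
  1_p_x = 0.988
  2_p_x = 0.967252
  3_p_x = 0.934365
  4_p_x = 0.866157
e_x = 3.7558


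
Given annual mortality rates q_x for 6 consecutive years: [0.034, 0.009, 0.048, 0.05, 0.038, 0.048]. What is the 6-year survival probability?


p_k = 1 - q_k for each year
Survival = product of (1 - q_k)
= 0.966 * 0.991 * 0.952 * 0.95 * 0.962 * 0.952
= 0.7929


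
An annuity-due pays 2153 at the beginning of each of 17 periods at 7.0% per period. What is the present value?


PV_due = PMT * (1-(1+i)^(-n))/i * (1+i)
PV_immediate = 21020.2191
PV_due = 21020.2191 * 1.07
= 22491.6344


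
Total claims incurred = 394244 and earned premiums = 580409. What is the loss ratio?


Loss ratio = claims / premiums
= 394244 / 580409
= 0.6793


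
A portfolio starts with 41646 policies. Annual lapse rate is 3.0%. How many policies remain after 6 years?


remaining = initial * (1 - lapse)^years
= 41646 * (1 - 0.03)^6
= 41646 * 0.832972
= 34689.9521


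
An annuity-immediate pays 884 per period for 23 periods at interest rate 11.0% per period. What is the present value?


PV = PMT * (1 - (1+i)^(-n)) / i
= 884 * (1 - (1+0.11)^(-23)) / 0.11
= 884 * (1 - 0.090693) / 0.11
= 884 * 8.266432
= 7307.5255


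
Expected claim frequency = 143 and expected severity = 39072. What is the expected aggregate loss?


E[S] = E[N] * E[X]
= 143 * 39072
= 5.5873e+06


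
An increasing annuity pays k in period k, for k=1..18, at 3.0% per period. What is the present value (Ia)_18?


(Ia)_n = sum_{k=1}^{n} k * v^k, v = 1/(1+i)
v = 0.970874
Sum computed term by term:
(Ia)_18 = 119.7672


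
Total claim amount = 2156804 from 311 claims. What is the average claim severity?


severity = total / number
= 2156804 / 311
= 6935.0611


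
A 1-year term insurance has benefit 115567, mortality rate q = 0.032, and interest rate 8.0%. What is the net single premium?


NSP = benefit * q * v
v = 1/(1+i) = 0.925926
NSP = 115567 * 0.032 * 0.925926
= 3424.2074


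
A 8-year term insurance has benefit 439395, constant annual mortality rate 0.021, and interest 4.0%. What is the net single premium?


NSP = benefit * sum_{k=0}^{n-1} k_p_x * q * v^(k+1)
With constant q=0.021, v=0.961538
Sum = 0.131994
NSP = 439395 * 0.131994
= 57997.6866


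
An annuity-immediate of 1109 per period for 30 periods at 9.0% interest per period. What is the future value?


FV = PMT * ((1+i)^n - 1) / i
= 1109 * ((1.09)^30 - 1) / 0.09
= 1109 * (13.267678 - 1) / 0.09
= 151165.0602


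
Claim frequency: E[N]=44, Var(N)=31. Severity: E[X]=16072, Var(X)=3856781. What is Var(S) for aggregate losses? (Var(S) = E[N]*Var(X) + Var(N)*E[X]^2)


Var(S) = E[N]*Var(X) + Var(N)*E[X]^2
= 44*3856781 + 31*16072^2
= 169698364 + 8007584704
= 8.1773e+09


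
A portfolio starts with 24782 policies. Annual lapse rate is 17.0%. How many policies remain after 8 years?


remaining = initial * (1 - lapse)^years
= 24782 * (1 - 0.17)^8
= 24782 * 0.225229
= 5581.6306


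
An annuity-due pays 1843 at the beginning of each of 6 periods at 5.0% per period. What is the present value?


PV_due = PMT * (1-(1+i)^(-n))/i * (1+i)
PV_immediate = 9354.5005
PV_due = 9354.5005 * 1.05
= 9822.2255


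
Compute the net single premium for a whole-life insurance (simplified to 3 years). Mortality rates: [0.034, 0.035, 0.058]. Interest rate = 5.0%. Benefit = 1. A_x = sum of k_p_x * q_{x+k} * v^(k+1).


v = 0.952381
Year 0: k_p_x=1.0, q=0.034, term=0.032381
Year 1: k_p_x=0.966, q=0.035, term=0.030667
Year 2: k_p_x=0.93219, q=0.058, term=0.046705
A_x = 0.1098


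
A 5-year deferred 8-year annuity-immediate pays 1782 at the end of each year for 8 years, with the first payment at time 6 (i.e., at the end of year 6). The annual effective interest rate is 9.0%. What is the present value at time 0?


PV at time 5 of the 8-year annuity-immediate:
a_n = 1782 * (1-(1+0.09)^(-8))/0.09 = 9863.0477
Discount back 5 years to time 0:
PV = 9863.0477 * (1+0.09)^(-5)
= 9863.0477 * 0.649931
= 6410.3042


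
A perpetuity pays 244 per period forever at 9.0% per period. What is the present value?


PV = PMT / i
= 244 / 0.09
= 2711.1111


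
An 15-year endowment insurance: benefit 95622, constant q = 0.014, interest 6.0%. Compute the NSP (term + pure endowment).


Term component = 11980.9487
Pure endowment = 15_p_x * v^15 * benefit = 0.809382 * 0.417265 * 95622 = 32294.1284
NSP = 44275.0771


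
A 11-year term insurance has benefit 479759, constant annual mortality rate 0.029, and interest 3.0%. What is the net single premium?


NSP = benefit * sum_{k=0}^{n-1} k_p_x * q * v^(k+1)
With constant q=0.029, v=0.970874
Sum = 0.234635
NSP = 479759 * 0.234635
= 112568.2165


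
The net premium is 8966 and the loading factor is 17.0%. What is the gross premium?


Gross = net * (1 + loading)
= 8966 * (1 + 0.17)
= 8966 * 1.17
= 10490.22


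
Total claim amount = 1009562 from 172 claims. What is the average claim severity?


severity = total / number
= 1009562 / 172
= 5869.5465


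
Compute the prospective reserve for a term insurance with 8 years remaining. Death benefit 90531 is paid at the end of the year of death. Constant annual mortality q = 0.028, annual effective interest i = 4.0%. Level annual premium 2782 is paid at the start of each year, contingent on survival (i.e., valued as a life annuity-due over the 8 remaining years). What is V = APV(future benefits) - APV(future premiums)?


v = 1/(1+i) = 0.961538
APV(future benefits) per unit = sum_{k=0}^{7} k_p_x * q * v^(k+1) = 0.17204
APV(future benefits) = 90531 * 0.17204 = 15574.9668
Life annuity-due factor ä_{x:8} = sum_{k=0}^{7} k_p_x * v^k = 6.390063
APV(future premiums) = 2782 * 6.390063 = 17777.1544
V = 15574.9668 - 17777.1544
= -2202.1876


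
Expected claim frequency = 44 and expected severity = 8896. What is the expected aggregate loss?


E[S] = E[N] * E[X]
= 44 * 8896
= 391424


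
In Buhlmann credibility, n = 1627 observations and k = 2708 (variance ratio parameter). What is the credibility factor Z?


Z = n / (n + k)
= 1627 / (1627 + 2708)
= 1627 / 4335
= 0.3753


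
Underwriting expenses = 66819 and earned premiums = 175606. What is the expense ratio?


Expense ratio = expenses / premiums
= 66819 / 175606
= 0.3805


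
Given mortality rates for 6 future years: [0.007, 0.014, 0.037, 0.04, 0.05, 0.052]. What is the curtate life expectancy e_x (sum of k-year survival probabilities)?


e_x = sum_{k=1}^{n} k_p_x
k_p_x values:
  1_p_x = 0.993
  2_p_x = 0.979098
  3_p_x = 0.942871
  4_p_x = 0.905157
  5_p_x = 0.859899
  6_p_x = 0.815184
e_x = 5.4952


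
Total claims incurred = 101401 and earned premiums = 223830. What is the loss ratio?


Loss ratio = claims / premiums
= 101401 / 223830
= 0.453


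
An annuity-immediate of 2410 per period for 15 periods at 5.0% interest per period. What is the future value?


FV = PMT * ((1+i)^n - 1) / i
= 2410 * ((1.05)^15 - 1) / 0.05
= 2410 * (2.078928 - 1) / 0.05
= 52004.3382


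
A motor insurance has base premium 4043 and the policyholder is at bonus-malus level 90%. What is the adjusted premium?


adjusted = base * BM_level / 100
= 4043 * 90 / 100
= 4043 * 0.9
= 3638.7


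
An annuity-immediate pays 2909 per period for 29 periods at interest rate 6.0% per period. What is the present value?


PV = PMT * (1 - (1+i)^(-n)) / i
= 2909 * (1 - (1+0.06)^(-29)) / 0.06
= 2909 * (1 - 0.184557) / 0.06
= 2909 * 13.590721
= 39535.4074


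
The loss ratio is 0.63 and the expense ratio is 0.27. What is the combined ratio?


Combined ratio = loss ratio + expense ratio
= 0.63 + 0.27
= 0.9


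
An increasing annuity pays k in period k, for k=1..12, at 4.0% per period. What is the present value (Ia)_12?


(Ia)_n = sum_{k=1}^{n} k * v^k, v = 1/(1+i)
v = 0.961538
Sum computed term by term:
(Ia)_12 = 56.6328


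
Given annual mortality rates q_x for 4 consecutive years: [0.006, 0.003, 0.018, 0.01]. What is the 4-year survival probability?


p_k = 1 - q_k for each year
Survival = product of (1 - q_k)
= 0.994 * 0.997 * 0.982 * 0.99
= 0.9634


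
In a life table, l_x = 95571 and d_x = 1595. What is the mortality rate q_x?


q_x = d_x / l_x
= 1595 / 95571
= 0.0167


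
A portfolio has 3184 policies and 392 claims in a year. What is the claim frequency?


frequency = claims / policies
= 392 / 3184
= 0.1231


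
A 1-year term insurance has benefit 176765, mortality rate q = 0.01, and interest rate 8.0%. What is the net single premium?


NSP = benefit * q * v
v = 1/(1+i) = 0.925926
NSP = 176765 * 0.01 * 0.925926
= 1636.713


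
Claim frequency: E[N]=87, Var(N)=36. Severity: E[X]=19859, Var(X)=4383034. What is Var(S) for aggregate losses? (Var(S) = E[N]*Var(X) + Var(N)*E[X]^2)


Var(S) = E[N]*Var(X) + Var(N)*E[X]^2
= 87*4383034 + 36*19859^2
= 381323958 + 14197675716
= 1.4579e+10


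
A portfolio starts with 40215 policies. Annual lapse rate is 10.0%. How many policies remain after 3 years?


remaining = initial * (1 - lapse)^years
= 40215 * (1 - 0.1)^3
= 40215 * 0.729
= 29316.735


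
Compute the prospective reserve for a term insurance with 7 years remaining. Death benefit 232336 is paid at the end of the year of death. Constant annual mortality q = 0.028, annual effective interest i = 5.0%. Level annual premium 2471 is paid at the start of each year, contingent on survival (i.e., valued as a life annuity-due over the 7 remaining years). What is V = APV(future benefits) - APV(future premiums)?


v = 1/(1+i) = 0.952381
APV(future benefits) per unit = sum_{k=0}^{6} k_p_x * q * v^(k+1) = 0.149851
APV(future benefits) = 232336 * 0.149851 = 34815.8218
Life annuity-due factor ä_{x:7} = sum_{k=0}^{6} k_p_x * v^k = 5.619419
APV(future premiums) = 2471 * 5.619419 = 13885.5842
V = 34815.8218 - 13885.5842
= 20930.2376


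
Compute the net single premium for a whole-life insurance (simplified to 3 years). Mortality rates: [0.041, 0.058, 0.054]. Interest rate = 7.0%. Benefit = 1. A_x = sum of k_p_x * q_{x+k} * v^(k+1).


v = 0.934579
Year 0: k_p_x=1.0, q=0.041, term=0.038318
Year 1: k_p_x=0.959, q=0.058, term=0.048582
Year 2: k_p_x=0.903378, q=0.054, term=0.039821
A_x = 0.1267


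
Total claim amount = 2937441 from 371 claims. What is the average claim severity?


severity = total / number
= 2937441 / 371
= 7917.6307


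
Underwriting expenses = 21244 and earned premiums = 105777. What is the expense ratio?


Expense ratio = expenses / premiums
= 21244 / 105777
= 0.2008


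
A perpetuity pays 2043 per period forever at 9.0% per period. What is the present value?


PV = PMT / i
= 2043 / 0.09
= 22700.0


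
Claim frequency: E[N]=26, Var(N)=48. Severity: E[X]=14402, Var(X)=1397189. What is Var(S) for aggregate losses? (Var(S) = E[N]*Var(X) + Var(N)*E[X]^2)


Var(S) = E[N]*Var(X) + Var(N)*E[X]^2
= 26*1397189 + 48*14402^2
= 36326914 + 9956044992
= 9.9924e+09


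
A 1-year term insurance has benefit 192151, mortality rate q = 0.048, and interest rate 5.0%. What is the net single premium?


NSP = benefit * q * v
v = 1/(1+i) = 0.952381
NSP = 192151 * 0.048 * 0.952381
= 8784.0457


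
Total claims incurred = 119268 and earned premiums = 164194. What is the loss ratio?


Loss ratio = claims / premiums
= 119268 / 164194
= 0.7264


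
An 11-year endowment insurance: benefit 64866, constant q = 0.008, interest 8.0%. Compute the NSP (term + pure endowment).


Term component = 3581.6931
Pure endowment = 11_p_x * v^11 * benefit = 0.915437 * 0.428883 * 64866 = 25467.376
NSP = 29049.0691


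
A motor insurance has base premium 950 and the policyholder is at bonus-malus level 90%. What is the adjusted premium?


adjusted = base * BM_level / 100
= 950 * 90 / 100
= 950 * 0.9
= 855.0


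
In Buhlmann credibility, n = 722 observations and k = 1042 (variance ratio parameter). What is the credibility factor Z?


Z = n / (n + k)
= 722 / (722 + 1042)
= 722 / 1764
= 0.4093


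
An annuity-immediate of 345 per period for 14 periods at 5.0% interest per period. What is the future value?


FV = PMT * ((1+i)^n - 1) / i
= 345 * ((1.05)^14 - 1) / 0.05
= 345 * (1.979932 - 1) / 0.05
= 6761.528


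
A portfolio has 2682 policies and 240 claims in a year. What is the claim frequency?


frequency = claims / policies
= 240 / 2682
= 0.0895


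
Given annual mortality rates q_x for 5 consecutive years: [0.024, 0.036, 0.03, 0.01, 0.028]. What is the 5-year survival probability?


p_k = 1 - q_k for each year
Survival = product of (1 - q_k)
= 0.976 * 0.964 * 0.97 * 0.99 * 0.972
= 0.8782


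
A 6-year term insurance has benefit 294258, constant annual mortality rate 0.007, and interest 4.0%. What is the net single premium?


NSP = benefit * sum_{k=0}^{n-1} k_p_x * q * v^(k+1)
With constant q=0.007, v=0.961538
Sum = 0.036088
NSP = 294258 * 0.036088
= 10619.0974


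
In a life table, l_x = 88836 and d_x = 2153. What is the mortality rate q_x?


q_x = d_x / l_x
= 2153 / 88836
= 0.0242


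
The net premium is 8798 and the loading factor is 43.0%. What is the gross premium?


Gross = net * (1 + loading)
= 8798 * (1 + 0.43)
= 8798 * 1.43
= 12581.14


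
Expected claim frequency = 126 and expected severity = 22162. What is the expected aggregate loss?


E[S] = E[N] * E[X]
= 126 * 22162
= 2.7924e+06


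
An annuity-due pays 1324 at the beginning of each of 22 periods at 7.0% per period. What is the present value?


PV_due = PMT * (1-(1+i)^(-n))/i * (1+i)
PV_immediate = 14645.0824
PV_due = 14645.0824 * 1.07
= 15670.2382


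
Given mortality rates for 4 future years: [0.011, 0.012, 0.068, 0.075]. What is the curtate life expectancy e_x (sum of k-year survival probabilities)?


e_x = sum_{k=1}^{n} k_p_x
k_p_x values:
  1_p_x = 0.989
  2_p_x = 0.977132
  3_p_x = 0.910687
  4_p_x = 0.842385
e_x = 3.7192


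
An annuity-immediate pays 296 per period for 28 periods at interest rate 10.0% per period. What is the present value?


PV = PMT * (1 - (1+i)^(-n)) / i
= 296 * (1 - (1+0.1)^(-28)) / 0.1
= 296 * (1 - 0.069343) / 0.1
= 296 * 9.306567
= 2754.7437


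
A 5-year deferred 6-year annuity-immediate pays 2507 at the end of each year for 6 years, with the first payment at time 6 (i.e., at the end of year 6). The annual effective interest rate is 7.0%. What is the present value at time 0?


PV at time 5 of the 6-year annuity-immediate:
a_n = 2507 * (1-(1+0.07)^(-6))/0.07 = 11949.7149
Discount back 5 years to time 0:
PV = 11949.7149 * (1+0.07)^(-5)
= 11949.7149 * 0.712986
= 8519.9816


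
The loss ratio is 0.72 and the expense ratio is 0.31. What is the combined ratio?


Combined ratio = loss ratio + expense ratio
= 0.72 + 0.31
= 1.03


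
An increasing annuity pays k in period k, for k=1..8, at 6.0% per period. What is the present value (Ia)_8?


(Ia)_n = sum_{k=1}^{n} k * v^k, v = 1/(1+i)
v = 0.943396
Sum computed term by term:
(Ia)_8 = 26.0514


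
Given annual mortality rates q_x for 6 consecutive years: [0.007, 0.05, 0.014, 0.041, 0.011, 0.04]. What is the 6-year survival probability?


p_k = 1 - q_k for each year
Survival = product of (1 - q_k)
= 0.993 * 0.95 * 0.986 * 0.959 * 0.989 * 0.96
= 0.8469


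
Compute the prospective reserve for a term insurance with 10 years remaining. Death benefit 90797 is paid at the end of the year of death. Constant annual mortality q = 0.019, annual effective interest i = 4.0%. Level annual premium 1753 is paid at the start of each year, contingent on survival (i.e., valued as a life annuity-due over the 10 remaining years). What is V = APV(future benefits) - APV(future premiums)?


v = 1/(1+i) = 0.961538
APV(future benefits) per unit = sum_{k=0}^{9} k_p_x * q * v^(k+1) = 0.142454
APV(future benefits) = 90797 * 0.142454 = 12934.3752
Life annuity-due factor ä_{x:10} = sum_{k=0}^{9} k_p_x * v^k = 7.79747
APV(future premiums) = 1753 * 7.79747 = 13668.9644
V = 12934.3752 - 13668.9644
= -734.5891


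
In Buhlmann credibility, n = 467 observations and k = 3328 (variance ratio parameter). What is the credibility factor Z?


Z = n / (n + k)
= 467 / (467 + 3328)
= 467 / 3795
= 0.1231


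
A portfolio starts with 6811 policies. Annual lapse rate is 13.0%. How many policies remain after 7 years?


remaining = initial * (1 - lapse)^years
= 6811 * (1 - 0.13)^7
= 6811 * 0.377255
= 2569.4824


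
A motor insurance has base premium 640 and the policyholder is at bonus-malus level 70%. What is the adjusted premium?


adjusted = base * BM_level / 100
= 640 * 70 / 100
= 640 * 0.7
= 448.0


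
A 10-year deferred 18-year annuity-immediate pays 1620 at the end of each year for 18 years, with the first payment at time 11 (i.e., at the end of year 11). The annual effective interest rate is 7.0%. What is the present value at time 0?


PV at time 10 of the 18-year annuity-immediate:
a_n = 1620 * (1-(1+0.07)^(-18))/0.07 = 16295.7208
Discount back 10 years to time 0:
PV = 16295.7208 * (1+0.07)^(-10)
= 16295.7208 * 0.508349
= 8283.9181
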